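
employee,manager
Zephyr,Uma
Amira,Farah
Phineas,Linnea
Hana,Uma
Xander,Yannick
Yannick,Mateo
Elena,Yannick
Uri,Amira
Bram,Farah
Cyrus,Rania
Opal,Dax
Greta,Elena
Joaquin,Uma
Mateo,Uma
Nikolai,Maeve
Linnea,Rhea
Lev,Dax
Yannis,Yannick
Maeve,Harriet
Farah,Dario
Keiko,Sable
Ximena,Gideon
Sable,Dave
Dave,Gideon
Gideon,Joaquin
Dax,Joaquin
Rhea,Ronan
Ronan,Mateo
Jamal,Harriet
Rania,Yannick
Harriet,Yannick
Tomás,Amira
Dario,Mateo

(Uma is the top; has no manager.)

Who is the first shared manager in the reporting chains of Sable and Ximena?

Gideon

Sable's chain of managers is Dave, Gideon, Joaquin, Uma. Ximena's chain of managers is Gideon, Joaquin, Uma. The first manager that appears in both chains is Gideon.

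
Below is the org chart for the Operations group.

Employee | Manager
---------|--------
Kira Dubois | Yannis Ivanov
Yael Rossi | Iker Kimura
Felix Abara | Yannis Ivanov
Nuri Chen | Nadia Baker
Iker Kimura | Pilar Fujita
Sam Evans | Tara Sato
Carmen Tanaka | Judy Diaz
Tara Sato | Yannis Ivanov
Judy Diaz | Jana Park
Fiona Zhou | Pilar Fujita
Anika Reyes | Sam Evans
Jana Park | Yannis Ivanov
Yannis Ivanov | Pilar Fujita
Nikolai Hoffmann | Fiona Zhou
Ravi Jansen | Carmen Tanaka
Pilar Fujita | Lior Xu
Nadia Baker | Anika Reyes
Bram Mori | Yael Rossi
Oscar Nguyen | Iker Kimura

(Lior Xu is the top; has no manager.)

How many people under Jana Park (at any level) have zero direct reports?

1

The only person in Jana Park's organization with no one reporting to them is Ravi Jansen. That is 1.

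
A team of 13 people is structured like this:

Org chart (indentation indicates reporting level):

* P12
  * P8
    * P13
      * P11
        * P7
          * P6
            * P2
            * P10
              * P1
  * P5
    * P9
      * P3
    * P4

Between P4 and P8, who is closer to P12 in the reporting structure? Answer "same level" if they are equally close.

P4 is 2 levels below P12; P8 is 1. P8 is higher.

P8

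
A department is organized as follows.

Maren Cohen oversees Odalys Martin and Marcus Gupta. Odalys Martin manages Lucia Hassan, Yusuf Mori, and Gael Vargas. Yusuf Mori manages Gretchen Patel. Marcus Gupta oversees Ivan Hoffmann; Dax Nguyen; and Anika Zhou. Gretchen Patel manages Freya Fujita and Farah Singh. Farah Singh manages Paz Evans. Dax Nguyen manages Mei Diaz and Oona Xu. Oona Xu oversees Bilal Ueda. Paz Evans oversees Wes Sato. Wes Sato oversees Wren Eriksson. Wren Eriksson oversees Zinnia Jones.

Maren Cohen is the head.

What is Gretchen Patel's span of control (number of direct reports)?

Gretchen Patel directly manages Freya Fujita, Farah Singh. That is 2 direct reports.

2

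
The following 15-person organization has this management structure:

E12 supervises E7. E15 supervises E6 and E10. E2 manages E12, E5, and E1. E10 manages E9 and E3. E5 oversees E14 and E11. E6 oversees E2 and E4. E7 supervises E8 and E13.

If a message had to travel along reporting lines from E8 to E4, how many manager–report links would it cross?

E8 is 4 levels below E6, and E4 is 1 level below E6 (their lowest common manager). The shortest path runs up from E8 to E6 and back down to E4: 4 + 1 = 5 links.

5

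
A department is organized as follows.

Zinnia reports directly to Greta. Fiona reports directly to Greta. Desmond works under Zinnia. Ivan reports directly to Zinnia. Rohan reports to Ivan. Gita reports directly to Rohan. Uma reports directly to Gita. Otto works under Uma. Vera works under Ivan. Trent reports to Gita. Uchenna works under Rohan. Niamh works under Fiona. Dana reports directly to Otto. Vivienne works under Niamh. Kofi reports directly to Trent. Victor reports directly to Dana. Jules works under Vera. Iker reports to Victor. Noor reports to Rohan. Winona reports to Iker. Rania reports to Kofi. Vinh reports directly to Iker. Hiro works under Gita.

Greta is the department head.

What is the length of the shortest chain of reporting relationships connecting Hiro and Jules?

Hiro is 3 levels below Ivan, and Jules is 2 levels below Ivan (their lowest common manager). The shortest path runs up from Hiro to Ivan and back down to Jules: 3 + 2 = 5 links.

5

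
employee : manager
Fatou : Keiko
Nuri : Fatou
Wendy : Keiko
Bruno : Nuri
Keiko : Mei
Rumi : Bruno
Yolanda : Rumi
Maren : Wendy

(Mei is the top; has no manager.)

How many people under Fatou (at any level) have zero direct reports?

The only person in Fatou's organization with no one reporting to them is Yolanda. That is 1.

1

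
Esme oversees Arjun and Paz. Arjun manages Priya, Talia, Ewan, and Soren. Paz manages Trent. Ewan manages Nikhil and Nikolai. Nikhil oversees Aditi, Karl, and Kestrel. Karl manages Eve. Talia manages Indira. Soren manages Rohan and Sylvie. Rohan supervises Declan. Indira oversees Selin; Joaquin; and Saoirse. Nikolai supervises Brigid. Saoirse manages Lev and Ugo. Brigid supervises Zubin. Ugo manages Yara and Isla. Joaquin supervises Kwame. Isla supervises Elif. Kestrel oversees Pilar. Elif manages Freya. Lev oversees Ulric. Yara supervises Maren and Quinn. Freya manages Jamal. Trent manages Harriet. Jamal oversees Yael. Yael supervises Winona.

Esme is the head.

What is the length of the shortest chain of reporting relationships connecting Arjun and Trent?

3

Arjun is 1 level below Esme, and Trent is 2 levels below Esme (their lowest common manager). The shortest path runs up from Arjun to Esme and back down to Trent: 1 + 2 = 3 links.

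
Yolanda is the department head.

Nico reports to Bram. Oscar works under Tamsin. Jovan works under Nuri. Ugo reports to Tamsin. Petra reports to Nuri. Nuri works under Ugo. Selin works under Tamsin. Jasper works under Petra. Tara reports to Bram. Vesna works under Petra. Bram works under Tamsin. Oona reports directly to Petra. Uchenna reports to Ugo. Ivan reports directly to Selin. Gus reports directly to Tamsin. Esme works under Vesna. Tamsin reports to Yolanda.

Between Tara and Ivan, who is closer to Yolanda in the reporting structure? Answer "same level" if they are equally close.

same level

Both Tara and Ivan are 3 levels below Yolanda.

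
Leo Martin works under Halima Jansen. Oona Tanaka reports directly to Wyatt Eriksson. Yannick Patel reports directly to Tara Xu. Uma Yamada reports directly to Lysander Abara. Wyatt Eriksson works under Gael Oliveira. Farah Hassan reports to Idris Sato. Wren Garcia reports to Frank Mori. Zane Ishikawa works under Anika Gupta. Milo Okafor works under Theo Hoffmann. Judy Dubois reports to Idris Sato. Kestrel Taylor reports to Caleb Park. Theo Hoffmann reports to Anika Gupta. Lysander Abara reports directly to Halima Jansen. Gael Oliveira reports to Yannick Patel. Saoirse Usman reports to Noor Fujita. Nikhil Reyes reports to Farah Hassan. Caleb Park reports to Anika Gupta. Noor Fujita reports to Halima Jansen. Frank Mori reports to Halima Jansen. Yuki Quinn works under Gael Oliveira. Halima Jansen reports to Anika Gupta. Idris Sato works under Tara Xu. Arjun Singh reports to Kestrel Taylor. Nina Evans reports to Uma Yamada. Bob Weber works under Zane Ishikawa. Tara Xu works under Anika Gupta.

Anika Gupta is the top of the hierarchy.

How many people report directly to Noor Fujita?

Noor Fujita directly manages Saoirse Usman. That is 1 direct report.

1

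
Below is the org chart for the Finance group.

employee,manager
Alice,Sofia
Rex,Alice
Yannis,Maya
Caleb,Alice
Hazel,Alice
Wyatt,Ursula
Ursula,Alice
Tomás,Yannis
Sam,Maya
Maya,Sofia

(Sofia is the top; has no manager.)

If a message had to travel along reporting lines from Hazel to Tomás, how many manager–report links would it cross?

5

Hazel is 2 levels below Sofia, and Tomás is 3 levels below Sofia (their lowest common manager). The shortest path runs up from Hazel to Sofia and back down to Tomás: 2 + 3 = 5 links.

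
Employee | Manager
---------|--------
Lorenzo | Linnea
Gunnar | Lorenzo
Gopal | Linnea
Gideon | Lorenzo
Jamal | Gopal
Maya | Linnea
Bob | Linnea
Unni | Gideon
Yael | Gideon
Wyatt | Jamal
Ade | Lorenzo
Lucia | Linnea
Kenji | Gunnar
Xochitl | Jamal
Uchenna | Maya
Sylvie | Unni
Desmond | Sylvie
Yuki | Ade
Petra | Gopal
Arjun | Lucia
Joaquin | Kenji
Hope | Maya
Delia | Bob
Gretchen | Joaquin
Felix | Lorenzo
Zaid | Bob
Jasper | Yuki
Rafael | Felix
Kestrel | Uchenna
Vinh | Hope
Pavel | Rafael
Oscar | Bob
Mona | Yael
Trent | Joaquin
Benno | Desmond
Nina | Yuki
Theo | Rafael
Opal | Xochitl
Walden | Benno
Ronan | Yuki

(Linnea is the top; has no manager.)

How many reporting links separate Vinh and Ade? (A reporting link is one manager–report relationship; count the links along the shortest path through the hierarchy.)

Vinh is 3 levels below Linnea, and Ade is 2 levels below Linnea (their lowest common manager). The shortest path runs up from Vinh to Linnea and back down to Ade: 3 + 2 = 5 links.

5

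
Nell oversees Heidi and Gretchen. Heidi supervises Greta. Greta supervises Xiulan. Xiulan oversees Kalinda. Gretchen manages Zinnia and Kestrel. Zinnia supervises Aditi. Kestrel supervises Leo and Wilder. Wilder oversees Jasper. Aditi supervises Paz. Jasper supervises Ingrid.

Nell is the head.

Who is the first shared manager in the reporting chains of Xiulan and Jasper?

Nell

Xiulan's chain of managers is Greta, Heidi, Nell. Jasper's chain of managers is Wilder, Kestrel, Gretchen, Nell. The first manager that appears in both chains is Nell.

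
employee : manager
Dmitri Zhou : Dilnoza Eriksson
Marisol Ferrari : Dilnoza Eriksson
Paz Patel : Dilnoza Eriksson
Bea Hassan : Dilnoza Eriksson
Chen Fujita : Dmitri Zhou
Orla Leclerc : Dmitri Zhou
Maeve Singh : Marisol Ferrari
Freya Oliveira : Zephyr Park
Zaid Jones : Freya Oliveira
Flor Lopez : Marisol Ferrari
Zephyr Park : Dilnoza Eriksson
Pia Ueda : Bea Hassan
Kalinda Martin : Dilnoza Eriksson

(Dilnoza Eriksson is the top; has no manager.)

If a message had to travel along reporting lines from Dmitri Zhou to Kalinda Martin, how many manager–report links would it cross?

Dmitri Zhou is 1 level below Dilnoza Eriksson, and Kalinda Martin is 1 level below Dilnoza Eriksson (their lowest common manager). The shortest path runs up from Dmitri Zhou to Dilnoza Eriksson and back down to Kalinda Martin: 1 + 1 = 2 links.

2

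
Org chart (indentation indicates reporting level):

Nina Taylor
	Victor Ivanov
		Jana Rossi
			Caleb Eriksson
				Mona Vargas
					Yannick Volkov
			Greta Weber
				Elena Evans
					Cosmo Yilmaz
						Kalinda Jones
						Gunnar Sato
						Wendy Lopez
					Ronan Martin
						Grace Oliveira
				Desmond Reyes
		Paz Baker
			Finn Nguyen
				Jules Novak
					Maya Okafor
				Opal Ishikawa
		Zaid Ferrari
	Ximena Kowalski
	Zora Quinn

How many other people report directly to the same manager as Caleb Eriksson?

1

Caleb Eriksson reports to Jana Rossi. Jana Rossi's other direct reports are Greta Weber — 1 peer.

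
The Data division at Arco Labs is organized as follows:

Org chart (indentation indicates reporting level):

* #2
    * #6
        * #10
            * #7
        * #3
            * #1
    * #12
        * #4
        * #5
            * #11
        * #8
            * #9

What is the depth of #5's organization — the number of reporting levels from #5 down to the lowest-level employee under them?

The longest chain under #5 runs #5 → #11, which is 1 level below #5.

1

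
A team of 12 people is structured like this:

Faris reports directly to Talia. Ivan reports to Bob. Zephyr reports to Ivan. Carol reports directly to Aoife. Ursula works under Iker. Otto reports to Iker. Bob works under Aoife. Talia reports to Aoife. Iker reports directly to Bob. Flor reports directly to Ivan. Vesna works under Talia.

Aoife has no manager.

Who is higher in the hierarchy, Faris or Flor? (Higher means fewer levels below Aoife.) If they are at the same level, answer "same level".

Faris is 2 levels below Aoife; Flor is 3. Faris is higher.

Faris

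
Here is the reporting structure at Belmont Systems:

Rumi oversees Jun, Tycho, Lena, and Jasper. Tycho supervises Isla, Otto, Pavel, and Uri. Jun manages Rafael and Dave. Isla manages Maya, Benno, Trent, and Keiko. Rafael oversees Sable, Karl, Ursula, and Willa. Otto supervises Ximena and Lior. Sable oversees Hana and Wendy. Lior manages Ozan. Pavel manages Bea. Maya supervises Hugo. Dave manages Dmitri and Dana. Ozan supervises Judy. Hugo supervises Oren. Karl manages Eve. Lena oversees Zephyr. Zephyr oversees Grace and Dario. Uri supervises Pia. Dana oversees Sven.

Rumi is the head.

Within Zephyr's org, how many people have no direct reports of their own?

2

The people in Zephyr's organization with no one reporting to them are Dario, Grace. That is 2.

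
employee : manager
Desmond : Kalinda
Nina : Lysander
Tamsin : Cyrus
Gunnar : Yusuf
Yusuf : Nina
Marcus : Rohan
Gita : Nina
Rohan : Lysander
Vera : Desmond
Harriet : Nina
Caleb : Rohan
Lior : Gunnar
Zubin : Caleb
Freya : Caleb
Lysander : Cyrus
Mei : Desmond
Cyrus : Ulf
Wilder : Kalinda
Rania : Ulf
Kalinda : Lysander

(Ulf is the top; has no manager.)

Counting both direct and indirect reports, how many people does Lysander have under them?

Lysander directly manages Rohan, Kalinda, Nina. Under Rohan: Marcus, Caleb, Freya, Zubin (4). Under Kalinda: Wilder, Desmond, Mei, Vera (4). Under Nina: Harriet, Gita, Yusuf, Gunnar, Lior (5). So Lysander's organization is 3 direct reports plus everyone under them: 5 + 5 + 6 = 16.

16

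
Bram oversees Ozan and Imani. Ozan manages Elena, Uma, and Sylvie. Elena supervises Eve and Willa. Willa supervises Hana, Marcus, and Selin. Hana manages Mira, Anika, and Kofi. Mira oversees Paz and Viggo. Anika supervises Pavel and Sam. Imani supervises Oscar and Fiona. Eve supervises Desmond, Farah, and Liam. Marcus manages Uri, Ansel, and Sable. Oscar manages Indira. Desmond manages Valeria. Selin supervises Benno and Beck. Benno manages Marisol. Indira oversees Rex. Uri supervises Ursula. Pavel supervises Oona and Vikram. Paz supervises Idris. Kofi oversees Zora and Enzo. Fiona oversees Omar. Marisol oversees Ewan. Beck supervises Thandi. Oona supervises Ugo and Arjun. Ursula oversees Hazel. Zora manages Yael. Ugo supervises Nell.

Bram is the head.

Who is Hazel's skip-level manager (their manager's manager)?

Uri

Hazel reports to Ursula, and Ursula reports to Uri. So Hazel's skip-level manager is Uri.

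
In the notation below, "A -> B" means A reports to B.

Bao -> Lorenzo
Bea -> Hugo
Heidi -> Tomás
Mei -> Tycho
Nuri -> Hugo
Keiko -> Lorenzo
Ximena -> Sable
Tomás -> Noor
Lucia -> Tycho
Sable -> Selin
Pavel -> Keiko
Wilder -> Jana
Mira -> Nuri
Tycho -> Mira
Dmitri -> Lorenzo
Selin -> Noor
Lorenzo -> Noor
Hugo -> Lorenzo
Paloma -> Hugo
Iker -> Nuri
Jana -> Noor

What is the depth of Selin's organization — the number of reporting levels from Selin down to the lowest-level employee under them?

2

The longest chain under Selin runs Selin → Sable → Ximena, which is 2 levels below Selin.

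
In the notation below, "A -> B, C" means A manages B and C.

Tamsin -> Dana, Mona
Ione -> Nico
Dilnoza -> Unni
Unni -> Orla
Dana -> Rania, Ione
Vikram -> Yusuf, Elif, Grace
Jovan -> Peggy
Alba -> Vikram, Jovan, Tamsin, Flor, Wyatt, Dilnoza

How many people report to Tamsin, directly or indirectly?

5

Tamsin directly manages Dana, Mona. Under Dana: Ione, Nico, Rania (3). Mona has no reports. So Tamsin's organization is 2 direct reports plus everyone under them: 4 + 1 = 5.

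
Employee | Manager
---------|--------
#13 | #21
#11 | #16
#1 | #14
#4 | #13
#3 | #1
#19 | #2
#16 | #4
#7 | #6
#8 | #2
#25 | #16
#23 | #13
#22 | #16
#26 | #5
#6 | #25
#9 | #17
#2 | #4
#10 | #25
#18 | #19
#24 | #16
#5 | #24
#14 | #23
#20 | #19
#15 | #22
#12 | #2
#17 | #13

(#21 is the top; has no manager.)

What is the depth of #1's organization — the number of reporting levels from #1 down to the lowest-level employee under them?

1

The longest chain under #1 runs #1 → #3, which is 1 level below #1.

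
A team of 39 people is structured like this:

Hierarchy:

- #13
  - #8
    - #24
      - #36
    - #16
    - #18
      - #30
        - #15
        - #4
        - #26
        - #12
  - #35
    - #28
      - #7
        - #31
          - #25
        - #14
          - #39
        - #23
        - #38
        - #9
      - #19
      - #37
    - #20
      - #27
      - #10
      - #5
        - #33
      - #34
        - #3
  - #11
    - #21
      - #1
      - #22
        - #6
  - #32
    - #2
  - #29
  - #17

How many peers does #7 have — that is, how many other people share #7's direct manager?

#7 reports to #28. #28's other direct reports are #19, #37 — 2 peers.

2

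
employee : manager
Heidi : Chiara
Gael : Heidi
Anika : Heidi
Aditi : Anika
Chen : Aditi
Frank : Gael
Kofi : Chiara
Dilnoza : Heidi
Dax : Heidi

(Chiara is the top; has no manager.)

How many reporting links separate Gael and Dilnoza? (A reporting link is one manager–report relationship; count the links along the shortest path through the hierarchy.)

2

Gael is 1 level below Heidi, and Dilnoza is 1 level below Heidi (their lowest common manager). The shortest path runs up from Gael to Heidi and back down to Dilnoza: 1 + 1 = 2 links.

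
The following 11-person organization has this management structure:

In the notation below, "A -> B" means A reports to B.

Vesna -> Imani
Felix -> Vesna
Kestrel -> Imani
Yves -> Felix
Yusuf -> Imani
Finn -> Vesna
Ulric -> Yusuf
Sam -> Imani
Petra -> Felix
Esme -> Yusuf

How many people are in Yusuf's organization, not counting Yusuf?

2

Yusuf directly manages Ulric, Esme. Ulric has no reports. Esme has no reports. So Yusuf's organization is 2 direct reports plus everyone under them: 1 + 1 = 2.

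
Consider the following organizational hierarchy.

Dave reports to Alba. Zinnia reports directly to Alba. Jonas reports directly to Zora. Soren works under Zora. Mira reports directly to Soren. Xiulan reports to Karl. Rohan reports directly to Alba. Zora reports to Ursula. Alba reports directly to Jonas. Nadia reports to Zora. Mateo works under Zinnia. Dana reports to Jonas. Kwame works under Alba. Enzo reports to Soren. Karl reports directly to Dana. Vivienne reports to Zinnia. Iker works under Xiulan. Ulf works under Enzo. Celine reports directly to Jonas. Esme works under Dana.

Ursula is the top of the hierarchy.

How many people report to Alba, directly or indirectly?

Alba directly manages Rohan, Zinnia, Kwame, Dave. Rohan has no reports. Under Zinnia: Vivienne, Mateo (2). Kwame has no reports. Dave has no reports. So Alba's organization is 4 direct reports plus everyone under them: 1 + 3 + 1 + 1 = 6.

6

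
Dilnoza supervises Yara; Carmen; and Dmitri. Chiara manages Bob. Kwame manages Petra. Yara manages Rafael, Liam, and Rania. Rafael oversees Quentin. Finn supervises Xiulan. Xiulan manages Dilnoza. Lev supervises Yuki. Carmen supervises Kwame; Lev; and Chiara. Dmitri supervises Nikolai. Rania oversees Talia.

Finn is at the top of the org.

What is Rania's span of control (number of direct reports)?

Rania directly manages Talia. That is 1 direct report.

1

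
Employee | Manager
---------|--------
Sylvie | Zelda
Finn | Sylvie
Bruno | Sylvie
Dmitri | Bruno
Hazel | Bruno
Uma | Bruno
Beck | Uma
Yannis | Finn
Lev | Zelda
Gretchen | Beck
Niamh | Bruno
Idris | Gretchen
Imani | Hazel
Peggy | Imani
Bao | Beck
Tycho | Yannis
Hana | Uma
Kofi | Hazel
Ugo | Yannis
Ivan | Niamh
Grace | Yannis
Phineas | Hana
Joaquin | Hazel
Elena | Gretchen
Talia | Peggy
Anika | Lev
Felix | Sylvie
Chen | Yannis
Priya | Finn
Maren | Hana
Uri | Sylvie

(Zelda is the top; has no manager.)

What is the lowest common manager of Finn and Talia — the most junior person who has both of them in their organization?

Sylvie

Finn's chain of managers is Sylvie, Zelda. Talia's chain of managers is Peggy, Imani, Hazel, Bruno, Sylvie, Zelda. The first manager that appears in both chains is Sylvie.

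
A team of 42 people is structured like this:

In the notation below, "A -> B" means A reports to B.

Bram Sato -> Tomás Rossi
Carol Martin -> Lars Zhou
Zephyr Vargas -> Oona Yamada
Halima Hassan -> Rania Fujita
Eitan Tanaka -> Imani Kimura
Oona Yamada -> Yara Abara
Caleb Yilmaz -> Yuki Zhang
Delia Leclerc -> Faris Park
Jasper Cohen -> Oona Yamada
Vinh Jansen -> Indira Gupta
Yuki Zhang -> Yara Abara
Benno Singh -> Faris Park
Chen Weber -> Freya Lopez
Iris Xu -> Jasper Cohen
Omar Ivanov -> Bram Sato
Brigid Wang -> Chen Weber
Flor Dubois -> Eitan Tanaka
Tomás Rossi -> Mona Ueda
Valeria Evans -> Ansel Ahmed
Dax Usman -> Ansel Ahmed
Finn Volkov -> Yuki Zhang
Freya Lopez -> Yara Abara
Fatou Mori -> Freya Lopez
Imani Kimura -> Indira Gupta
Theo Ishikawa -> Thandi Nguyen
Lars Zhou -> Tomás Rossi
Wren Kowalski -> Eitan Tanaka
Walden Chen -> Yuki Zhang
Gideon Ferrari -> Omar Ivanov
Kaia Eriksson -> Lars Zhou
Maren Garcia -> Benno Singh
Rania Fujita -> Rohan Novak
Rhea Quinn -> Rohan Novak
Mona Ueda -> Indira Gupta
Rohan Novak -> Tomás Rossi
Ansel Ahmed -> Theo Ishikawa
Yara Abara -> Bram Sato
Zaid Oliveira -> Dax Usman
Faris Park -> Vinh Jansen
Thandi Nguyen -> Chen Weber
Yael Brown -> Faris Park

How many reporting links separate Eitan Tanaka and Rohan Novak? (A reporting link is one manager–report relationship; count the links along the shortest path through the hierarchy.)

Eitan Tanaka is 2 levels below Indira Gupta, and Rohan Novak is 3 levels below Indira Gupta (their lowest common manager). The shortest path runs up from Eitan Tanaka to Indira Gupta and back down to Rohan Novak: 2 + 3 = 5 links.

5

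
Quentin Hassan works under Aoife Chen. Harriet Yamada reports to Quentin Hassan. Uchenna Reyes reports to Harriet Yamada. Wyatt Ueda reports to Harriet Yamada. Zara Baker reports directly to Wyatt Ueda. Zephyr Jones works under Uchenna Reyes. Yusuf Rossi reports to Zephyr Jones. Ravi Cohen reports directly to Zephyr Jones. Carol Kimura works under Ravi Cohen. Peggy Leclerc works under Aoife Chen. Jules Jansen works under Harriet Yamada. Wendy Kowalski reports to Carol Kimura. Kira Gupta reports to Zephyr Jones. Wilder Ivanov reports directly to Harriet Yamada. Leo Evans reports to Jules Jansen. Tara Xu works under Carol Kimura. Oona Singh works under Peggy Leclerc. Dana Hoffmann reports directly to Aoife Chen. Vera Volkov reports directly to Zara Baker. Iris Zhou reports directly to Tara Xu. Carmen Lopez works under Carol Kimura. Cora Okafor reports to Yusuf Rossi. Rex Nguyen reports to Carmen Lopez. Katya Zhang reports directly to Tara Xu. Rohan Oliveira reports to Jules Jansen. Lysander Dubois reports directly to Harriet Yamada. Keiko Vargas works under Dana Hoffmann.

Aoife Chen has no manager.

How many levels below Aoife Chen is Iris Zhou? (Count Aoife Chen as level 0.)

8

Chain from Iris Zhou up to Aoife Chen: Iris Zhou → Tara Xu → Carol Kimura → Ravi Cohen → Zephyr Jones → Uchenna Reyes → Harriet Yamada → Quentin Hassan → Aoife Chen. That is 8 steps up, so Iris Zhou is 8 levels below Aoife Chen.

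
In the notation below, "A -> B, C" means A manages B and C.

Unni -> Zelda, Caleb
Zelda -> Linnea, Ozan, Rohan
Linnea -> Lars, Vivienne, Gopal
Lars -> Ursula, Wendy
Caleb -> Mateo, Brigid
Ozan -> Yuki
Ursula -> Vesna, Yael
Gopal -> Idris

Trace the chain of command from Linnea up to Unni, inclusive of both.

Linnea reports to Zelda. Zelda reports to Unni. Unni is at the top.

Linnea -> Zelda -> Unni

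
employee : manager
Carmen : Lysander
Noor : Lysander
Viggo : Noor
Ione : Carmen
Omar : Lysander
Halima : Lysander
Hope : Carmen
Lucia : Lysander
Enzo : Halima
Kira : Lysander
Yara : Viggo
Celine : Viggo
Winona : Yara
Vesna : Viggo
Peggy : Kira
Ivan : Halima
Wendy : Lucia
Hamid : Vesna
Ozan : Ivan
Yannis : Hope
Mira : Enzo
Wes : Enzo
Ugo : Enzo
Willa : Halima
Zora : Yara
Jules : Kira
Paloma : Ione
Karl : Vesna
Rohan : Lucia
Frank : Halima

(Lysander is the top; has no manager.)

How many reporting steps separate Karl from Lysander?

4

Chain from Karl up to Lysander: Karl → Vesna → Viggo → Noor → Lysander. That is 4 steps up, so Karl is 4 levels below Lysander.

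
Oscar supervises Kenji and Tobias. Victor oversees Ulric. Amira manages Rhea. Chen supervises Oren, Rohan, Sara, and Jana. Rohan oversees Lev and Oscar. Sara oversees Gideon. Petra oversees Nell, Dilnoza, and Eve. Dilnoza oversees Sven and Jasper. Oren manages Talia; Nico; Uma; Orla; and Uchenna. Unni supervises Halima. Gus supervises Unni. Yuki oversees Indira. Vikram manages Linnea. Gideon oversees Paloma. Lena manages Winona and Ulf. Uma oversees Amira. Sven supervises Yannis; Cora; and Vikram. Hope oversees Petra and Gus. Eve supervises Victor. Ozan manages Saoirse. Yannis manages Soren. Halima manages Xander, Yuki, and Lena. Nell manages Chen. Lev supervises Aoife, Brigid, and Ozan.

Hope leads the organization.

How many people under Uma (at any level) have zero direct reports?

1

The only person in Uma's organization with no one reporting to them is Rhea. That is 1.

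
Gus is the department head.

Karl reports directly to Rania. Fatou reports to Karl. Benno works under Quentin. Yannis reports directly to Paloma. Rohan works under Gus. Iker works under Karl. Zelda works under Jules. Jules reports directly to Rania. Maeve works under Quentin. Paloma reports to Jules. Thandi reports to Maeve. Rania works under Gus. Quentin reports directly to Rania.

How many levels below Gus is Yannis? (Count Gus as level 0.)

4

Chain from Yannis up to Gus: Yannis → Paloma → Jules → Rania → Gus. That is 4 steps up, so Yannis is 4 levels below Gus.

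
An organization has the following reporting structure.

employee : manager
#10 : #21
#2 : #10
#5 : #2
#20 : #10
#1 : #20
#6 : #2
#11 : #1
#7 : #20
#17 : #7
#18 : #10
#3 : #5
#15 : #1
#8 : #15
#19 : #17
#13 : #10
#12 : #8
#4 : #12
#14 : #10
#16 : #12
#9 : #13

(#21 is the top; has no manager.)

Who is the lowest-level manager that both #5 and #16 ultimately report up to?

#10

#5's chain of managers is #2, #10, #21. #16's chain of managers is #12, #8, #15, #1, #20, #10, #21. The first manager that appears in both chains is #10.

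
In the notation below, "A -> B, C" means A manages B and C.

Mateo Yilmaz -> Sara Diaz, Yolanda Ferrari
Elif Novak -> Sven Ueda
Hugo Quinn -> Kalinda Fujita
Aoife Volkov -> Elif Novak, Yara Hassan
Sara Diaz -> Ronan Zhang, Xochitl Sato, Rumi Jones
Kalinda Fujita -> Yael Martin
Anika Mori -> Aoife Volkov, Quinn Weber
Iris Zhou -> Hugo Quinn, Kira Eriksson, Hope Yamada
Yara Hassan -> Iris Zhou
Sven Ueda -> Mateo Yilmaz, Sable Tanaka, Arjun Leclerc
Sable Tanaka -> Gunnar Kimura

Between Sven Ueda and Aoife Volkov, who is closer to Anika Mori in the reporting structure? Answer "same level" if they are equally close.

Sven Ueda is 3 levels below Anika Mori; Aoife Volkov is 1. Aoife Volkov is higher.

Aoife Volkov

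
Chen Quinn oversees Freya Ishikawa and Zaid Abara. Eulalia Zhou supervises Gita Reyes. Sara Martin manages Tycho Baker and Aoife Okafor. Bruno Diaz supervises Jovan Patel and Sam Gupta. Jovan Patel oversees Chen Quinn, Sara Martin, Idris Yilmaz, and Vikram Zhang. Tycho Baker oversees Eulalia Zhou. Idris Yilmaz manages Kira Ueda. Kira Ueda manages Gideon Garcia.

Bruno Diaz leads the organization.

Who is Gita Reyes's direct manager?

Eulalia Zhou

Gita Reyes reports directly to Eulalia Zhou.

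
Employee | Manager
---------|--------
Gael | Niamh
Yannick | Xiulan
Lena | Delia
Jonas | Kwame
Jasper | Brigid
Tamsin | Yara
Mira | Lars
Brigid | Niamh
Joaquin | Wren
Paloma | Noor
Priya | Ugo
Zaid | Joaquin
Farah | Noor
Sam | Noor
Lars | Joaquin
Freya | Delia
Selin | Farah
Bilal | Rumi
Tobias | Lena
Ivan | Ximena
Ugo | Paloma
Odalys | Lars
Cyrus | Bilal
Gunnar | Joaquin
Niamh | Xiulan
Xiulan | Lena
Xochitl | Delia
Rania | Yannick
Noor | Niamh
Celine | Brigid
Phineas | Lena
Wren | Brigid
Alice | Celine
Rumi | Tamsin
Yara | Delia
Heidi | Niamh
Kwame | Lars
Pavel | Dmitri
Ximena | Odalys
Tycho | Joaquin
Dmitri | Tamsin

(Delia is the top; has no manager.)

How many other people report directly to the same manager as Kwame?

Kwame reports to Lars. Lars's other direct reports are Mira, Odalys — 2 peers.

2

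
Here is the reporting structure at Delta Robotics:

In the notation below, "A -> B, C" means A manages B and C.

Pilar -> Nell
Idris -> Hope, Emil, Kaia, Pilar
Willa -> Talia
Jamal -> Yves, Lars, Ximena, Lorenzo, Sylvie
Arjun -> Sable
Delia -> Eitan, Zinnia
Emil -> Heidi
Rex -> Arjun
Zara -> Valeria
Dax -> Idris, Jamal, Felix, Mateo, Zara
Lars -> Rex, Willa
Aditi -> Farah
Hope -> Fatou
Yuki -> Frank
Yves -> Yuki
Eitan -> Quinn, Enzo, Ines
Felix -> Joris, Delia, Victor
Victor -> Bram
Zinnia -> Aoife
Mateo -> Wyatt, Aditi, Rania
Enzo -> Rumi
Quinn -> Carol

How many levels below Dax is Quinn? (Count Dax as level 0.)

Chain from Quinn up to Dax: Quinn → Eitan → Delia → Felix → Dax. That is 4 steps up, so Quinn is 4 levels below Dax.

4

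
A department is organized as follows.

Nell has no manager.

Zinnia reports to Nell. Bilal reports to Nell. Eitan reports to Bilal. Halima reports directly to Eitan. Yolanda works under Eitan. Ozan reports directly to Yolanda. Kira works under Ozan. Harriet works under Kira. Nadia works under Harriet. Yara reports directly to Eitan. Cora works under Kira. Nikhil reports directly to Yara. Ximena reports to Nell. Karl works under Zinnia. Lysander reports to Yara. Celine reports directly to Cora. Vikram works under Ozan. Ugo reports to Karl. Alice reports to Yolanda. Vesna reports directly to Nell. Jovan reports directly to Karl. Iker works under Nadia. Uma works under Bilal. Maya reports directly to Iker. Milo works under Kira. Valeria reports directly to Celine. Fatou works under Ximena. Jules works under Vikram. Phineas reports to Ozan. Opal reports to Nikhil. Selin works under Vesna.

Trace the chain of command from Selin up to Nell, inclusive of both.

Selin -> Vesna -> Nell

Selin reports to Vesna. Vesna reports to Nell. Nell is at the top.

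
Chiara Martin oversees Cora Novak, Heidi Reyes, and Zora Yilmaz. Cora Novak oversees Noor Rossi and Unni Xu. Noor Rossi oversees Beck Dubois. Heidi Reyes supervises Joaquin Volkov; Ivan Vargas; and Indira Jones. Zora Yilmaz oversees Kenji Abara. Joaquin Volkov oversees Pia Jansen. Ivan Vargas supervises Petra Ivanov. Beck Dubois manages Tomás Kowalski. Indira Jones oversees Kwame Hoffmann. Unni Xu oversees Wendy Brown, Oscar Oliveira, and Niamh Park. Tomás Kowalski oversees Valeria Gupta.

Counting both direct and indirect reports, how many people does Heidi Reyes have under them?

Heidi Reyes directly manages Joaquin Volkov, Ivan Vargas, Indira Jones. Under Joaquin Volkov: Pia Jansen (1). Under Ivan Vargas: Petra Ivanov (1). Under Indira Jones: Kwame Hoffmann (1). So Heidi Reyes's organization is 3 direct reports plus everyone under them: 2 + 2 + 2 = 6.

6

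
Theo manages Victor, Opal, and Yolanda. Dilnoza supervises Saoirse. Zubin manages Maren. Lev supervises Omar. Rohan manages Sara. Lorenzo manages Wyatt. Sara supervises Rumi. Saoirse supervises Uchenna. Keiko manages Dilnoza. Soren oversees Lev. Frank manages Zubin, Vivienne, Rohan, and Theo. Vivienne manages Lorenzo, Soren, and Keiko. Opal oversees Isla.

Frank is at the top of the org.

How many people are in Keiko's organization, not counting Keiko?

3

Keiko directly manages Dilnoza. Under Dilnoza: Saoirse, Uchenna (2). That's 3 in total.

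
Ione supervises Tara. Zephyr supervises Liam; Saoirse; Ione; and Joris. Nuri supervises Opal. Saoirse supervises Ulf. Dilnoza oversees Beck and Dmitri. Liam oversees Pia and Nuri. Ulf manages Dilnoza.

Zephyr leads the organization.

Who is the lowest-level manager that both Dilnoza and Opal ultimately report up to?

Zephyr

Dilnoza's chain of managers is Ulf, Saoirse, Zephyr. Opal's chain of managers is Nuri, Liam, Zephyr. The first manager that appears in both chains is Zephyr.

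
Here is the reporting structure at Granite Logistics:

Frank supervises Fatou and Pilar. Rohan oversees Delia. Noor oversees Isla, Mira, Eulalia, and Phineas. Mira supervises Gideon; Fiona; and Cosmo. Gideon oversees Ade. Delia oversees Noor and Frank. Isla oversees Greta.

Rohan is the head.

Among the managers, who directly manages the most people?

Direct-report counts: Rohan has 1; Delia has 2; Frank has 2; Noor has 4; Mira has 3; Gideon has 1; Isla has 1. The largest is 4, held by Noor.

Noor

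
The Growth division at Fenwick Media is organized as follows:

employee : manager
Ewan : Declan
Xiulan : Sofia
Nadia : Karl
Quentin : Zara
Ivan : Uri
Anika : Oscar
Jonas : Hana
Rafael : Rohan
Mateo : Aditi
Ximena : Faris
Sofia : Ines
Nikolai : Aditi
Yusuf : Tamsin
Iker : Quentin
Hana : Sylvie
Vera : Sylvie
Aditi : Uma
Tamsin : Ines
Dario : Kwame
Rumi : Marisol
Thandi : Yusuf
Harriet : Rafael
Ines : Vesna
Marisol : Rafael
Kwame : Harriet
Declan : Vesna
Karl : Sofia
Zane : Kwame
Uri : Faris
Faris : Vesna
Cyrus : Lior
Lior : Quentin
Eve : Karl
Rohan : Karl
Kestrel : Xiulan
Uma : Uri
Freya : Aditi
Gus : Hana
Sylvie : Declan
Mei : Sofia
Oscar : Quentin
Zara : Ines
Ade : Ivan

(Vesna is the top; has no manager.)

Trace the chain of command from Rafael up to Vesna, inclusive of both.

Rafael reports to Rohan. Rohan reports to Karl. Karl reports to Sofia. Sofia reports to Ines. Ines reports to Vesna. Vesna is at the top.

Rafael -> Rohan -> Karl -> Sofia -> Ines -> Vesna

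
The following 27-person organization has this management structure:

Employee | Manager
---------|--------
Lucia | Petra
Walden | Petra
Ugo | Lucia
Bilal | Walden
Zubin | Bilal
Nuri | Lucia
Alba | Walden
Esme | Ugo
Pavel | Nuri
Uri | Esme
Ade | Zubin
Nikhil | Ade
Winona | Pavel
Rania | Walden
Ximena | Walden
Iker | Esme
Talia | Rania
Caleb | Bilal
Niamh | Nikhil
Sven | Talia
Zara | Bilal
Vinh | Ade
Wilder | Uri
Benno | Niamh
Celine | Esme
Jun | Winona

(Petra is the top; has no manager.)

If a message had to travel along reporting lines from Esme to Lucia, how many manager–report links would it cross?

2

Esme is in Lucia's organization: the chain from Esme up to Lucia is Esme → Ugo → Lucia, which is 2 links.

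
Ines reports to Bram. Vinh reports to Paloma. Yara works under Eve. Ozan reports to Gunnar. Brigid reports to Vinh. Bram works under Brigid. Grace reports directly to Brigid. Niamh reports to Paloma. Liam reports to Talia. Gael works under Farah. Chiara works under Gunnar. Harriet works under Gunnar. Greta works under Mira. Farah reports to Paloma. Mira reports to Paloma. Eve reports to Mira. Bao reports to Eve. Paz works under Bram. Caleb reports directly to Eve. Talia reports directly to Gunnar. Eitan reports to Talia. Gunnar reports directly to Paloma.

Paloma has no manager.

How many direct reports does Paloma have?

Paloma directly manages Mira, Vinh, Gunnar, Farah, Niamh. That is 5 direct reports.

5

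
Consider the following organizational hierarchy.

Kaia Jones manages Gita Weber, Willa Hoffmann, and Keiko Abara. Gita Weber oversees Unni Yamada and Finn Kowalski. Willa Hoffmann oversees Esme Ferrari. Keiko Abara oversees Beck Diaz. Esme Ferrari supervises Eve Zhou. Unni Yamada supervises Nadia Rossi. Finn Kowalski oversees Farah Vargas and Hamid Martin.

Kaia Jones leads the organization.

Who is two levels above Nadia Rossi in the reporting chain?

Nadia Rossi reports to Unni Yamada, and Unni Yamada reports to Gita Weber. So Nadia Rossi's skip-level manager is Gita Weber.

Gita Weber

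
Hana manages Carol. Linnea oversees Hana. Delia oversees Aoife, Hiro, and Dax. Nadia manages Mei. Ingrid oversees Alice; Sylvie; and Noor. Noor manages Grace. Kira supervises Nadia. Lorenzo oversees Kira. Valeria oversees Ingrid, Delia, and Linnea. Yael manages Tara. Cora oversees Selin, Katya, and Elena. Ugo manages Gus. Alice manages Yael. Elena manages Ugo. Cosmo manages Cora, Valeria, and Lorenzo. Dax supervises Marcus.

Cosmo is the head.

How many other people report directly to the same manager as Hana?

Hana reports to Linnea, and Linnea has no other direct reports. Hana has 0 peers.

0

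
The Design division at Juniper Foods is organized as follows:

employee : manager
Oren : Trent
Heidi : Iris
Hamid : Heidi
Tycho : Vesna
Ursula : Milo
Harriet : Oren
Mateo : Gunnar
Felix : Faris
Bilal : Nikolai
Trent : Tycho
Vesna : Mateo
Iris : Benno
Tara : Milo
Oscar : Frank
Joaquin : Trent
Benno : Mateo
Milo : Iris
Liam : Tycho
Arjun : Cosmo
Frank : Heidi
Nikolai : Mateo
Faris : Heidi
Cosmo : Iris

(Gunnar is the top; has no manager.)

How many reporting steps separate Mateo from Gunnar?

1

Chain from Mateo up to Gunnar: Mateo → Gunnar. That is 1 step up, so Mateo is 1 level below Gunnar.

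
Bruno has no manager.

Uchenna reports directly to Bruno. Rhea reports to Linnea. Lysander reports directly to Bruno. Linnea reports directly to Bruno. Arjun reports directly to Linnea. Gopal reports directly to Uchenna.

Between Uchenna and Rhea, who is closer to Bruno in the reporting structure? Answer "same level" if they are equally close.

Uchenna is 1 level below Bruno; Rhea is 2. Uchenna is higher.

Uchenna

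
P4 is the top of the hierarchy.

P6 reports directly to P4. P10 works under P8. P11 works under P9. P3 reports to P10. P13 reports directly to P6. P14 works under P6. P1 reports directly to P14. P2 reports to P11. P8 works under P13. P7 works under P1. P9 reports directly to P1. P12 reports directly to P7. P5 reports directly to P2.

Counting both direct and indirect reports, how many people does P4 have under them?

13

P4 directly manages P6. Under P6: P13, P8, P10, P3, P14, P1, P7, P12, P9, P11, P2, P5 (12). That's 13 in total.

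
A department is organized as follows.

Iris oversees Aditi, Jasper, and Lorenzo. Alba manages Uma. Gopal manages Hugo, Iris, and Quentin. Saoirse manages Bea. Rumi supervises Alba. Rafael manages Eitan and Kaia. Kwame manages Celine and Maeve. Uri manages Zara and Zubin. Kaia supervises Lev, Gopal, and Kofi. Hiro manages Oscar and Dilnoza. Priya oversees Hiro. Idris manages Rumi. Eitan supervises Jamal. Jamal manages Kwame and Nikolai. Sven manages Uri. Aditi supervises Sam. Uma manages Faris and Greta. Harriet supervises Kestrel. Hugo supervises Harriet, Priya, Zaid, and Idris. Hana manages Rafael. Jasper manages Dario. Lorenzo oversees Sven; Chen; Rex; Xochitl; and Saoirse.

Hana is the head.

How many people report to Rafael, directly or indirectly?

40

Rafael directly manages Kaia, Eitan. Under Kaia: Kofi, Lev, Gopal, Quentin, Iris, Jasper, Dario, Aditi, Sam, Lorenzo, Xochitl, Saoirse, Bea, Chen, Rex, Sven, Uri, Zubin, Zara, Hugo, Zaid, Priya, Hiro, Oscar, Dilnoza, Idris, Rumi, Alba, Uma, Greta, Faris, Harriet, Kestrel (33). Under Eitan: Jamal, Kwame, Celine, Maeve, Nikolai (5). So Rafael's organization is 2 direct reports plus everyone under them: 34 + 6 = 40.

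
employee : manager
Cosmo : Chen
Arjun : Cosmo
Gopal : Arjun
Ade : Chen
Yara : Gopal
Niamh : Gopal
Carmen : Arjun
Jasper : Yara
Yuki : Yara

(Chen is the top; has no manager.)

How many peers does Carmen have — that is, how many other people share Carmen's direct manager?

1

Carmen reports to Arjun. Arjun's other direct reports are Gopal — 1 peer.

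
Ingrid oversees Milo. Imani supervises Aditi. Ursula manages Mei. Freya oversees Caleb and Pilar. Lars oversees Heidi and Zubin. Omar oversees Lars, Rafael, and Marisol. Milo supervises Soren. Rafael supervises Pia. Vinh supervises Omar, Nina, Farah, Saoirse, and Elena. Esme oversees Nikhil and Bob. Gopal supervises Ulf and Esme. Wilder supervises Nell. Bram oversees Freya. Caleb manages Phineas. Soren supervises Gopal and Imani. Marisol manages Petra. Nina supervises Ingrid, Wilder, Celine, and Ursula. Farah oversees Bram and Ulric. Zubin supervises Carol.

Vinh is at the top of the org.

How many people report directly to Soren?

Soren directly manages Gopal, Imani. That is 2 direct reports.

2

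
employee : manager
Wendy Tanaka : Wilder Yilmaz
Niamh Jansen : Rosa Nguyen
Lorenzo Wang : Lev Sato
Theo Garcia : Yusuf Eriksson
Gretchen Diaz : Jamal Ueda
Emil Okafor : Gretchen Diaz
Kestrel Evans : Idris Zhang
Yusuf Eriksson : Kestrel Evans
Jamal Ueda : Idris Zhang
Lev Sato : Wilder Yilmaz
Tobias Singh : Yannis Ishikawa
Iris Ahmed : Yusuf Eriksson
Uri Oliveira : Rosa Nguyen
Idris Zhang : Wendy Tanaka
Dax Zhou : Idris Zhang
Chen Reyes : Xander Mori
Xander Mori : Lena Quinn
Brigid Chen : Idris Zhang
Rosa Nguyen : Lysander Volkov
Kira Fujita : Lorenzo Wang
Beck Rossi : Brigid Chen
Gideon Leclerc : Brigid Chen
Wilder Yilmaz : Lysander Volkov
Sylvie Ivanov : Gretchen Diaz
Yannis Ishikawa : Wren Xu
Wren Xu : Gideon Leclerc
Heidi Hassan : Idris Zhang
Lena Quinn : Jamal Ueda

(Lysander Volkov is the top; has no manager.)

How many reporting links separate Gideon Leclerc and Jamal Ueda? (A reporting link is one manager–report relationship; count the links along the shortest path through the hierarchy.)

Gideon Leclerc is 2 levels below Idris Zhang, and Jamal Ueda is 1 level below Idris Zhang (their lowest common manager). The shortest path runs up from Gideon Leclerc to Idris Zhang and back down to Jamal Ueda: 2 + 1 = 3 links.

3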